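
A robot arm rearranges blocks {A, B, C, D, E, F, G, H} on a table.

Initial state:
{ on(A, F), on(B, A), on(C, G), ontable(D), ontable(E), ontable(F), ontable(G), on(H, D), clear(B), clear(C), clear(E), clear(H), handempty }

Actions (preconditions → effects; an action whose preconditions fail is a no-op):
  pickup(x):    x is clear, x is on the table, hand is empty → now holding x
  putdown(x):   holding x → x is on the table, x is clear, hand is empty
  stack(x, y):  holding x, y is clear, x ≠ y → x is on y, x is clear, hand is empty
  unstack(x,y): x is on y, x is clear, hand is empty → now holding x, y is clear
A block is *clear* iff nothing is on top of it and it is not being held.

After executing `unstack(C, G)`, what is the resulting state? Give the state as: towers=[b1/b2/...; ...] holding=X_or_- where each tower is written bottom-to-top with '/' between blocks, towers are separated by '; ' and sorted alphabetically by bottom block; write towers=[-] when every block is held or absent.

before: towers=[D/H; E; F/A/B; G/C] holding=-
pre[unstack(C, G)]: on(C,G) ok, clear(C) ok, handempty ok
all met → apply unstack(C, G)
after:  towers=[D/H; E; F/A/B; G] holding=C

towers=[D/H; E; F/A/B; G] holding=C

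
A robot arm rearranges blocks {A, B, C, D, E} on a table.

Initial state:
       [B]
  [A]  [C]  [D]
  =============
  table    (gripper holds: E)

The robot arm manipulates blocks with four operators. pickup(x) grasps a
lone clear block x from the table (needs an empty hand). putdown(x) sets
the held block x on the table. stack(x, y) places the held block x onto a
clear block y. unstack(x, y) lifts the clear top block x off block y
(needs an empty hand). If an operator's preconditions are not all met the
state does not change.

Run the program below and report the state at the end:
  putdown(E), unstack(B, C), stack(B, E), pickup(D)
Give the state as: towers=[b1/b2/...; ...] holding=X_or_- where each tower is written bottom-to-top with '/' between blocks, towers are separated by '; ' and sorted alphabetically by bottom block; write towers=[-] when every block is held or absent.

step 1 (putdown(E)): towers=[A; C/B; D; E] holding=-
step 2 (unstack(B, C)): towers=[A; C; D; E] holding=B
step 3 (stack(B, E)): towers=[A; C; D; E/B] holding=-
step 4 (pickup(D)): towers=[A; C; E/B] holding=D

towers=[A; C; E/B] holding=D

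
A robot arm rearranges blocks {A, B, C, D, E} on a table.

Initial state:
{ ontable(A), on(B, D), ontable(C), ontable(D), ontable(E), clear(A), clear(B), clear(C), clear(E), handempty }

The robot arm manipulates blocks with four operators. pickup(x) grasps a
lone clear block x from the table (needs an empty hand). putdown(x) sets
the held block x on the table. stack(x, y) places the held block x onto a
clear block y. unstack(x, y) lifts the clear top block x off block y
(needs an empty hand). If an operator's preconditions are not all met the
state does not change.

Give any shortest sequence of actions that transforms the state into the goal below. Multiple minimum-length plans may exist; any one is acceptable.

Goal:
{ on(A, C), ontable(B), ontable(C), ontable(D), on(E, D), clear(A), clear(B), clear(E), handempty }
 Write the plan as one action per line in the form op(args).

unstack(B, D)
putdown(B)
pickup(A)
stack(A, C)
pickup(E)
stack(E, D)

step 1 (unstack(B, D)): towers=[A; C; D; E] holding=B
step 2 (putdown(B)): towers=[A; B; C; D; E] holding=-
step 3 (pickup(A)): towers=[B; C; D; E] holding=A
step 4 (stack(A, C)): towers=[B; C/A; D; E] holding=-
step 5 (pickup(E)): towers=[B; C/A; D] holding=E
step 6 (stack(E, D)): towers=[B; C/A; D/E] holding=-
goal check: towers=[B; C/A; D/E] holding=- — reached (length 6, optimal by BFS)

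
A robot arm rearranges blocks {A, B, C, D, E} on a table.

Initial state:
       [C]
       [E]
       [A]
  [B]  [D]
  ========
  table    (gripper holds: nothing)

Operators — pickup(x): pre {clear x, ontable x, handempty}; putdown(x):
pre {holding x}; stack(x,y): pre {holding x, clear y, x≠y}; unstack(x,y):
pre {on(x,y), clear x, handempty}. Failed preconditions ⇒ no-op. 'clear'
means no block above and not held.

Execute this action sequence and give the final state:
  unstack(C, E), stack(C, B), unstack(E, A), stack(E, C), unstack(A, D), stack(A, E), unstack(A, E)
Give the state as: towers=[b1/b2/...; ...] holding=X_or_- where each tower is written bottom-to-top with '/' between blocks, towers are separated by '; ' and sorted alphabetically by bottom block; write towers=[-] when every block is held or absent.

towers=[B/C/E; D] holding=A

step 1 (unstack(C, E)): towers=[B; D/A/E] holding=C
step 2 (stack(C, B)): towers=[B/C; D/A/E] holding=-
step 3 (unstack(E, A)): towers=[B/C; D/A] holding=E
step 4 (stack(E, C)): towers=[B/C/E; D/A] holding=-
step 5 (unstack(A, D)): towers=[B/C/E; D] holding=A
step 6 (stack(A, E)): towers=[B/C/E/A; D] holding=-
step 7 (unstack(A, E)): towers=[B/C/E; D] holding=A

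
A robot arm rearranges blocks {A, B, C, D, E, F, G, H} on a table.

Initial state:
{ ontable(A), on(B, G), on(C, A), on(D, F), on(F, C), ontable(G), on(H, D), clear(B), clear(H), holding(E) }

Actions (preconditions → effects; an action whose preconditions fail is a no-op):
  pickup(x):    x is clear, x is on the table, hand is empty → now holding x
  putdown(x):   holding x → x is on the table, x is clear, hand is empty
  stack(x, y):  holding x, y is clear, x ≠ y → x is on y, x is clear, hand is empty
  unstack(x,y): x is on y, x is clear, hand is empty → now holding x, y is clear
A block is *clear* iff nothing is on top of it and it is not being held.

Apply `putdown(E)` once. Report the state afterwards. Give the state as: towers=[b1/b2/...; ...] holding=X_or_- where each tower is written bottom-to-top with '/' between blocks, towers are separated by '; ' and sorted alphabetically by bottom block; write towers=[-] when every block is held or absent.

before: towers=[A/C/F/D/H; G/B] holding=E
pre[putdown(E)]: holding(E) ok
all met → apply putdown(E)
after:  towers=[A/C/F/D/H; E; G/B] holding=-

towers=[A/C/F/D/H; E; G/B] holding=-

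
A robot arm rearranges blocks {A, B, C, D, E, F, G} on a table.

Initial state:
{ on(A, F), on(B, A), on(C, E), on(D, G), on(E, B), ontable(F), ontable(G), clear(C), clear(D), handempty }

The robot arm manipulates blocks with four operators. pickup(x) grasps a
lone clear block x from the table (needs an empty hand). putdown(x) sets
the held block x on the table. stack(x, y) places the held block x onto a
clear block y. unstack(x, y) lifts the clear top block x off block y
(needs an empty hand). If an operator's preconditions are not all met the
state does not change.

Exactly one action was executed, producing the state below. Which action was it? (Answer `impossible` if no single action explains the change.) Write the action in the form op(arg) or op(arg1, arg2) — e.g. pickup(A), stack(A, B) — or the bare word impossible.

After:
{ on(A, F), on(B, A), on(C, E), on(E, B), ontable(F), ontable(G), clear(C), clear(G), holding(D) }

unstack(D, G)

target: towers=[F/A/B/E/C; G] holding=D
     unstack(D, G) → towers=[F/A/B/E/C; G] holding=D  ← match
     unstack(C, E) → towers=[F/A/B/E; G/D] holding=C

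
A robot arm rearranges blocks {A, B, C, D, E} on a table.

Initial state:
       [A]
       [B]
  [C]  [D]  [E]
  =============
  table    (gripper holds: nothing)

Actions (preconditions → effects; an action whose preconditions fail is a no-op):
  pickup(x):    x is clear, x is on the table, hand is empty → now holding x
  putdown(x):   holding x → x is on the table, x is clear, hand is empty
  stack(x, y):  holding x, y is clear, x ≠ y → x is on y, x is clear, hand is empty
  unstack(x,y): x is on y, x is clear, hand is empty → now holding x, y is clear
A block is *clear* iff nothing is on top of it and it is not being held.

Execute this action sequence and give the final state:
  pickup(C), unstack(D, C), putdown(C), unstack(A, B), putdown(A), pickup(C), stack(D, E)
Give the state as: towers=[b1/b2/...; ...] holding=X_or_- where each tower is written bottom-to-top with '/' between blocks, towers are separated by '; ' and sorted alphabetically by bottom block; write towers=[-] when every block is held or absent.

step 1 (pickup(C)): towers=[D/B/A; E] holding=C
step 2 (unstack(D, C)) [no-op]: towers=[D/B/A; E] holding=C
step 3 (putdown(C)): towers=[C; D/B/A; E] holding=-
step 4 (unstack(A, B)): towers=[C; D/B; E] holding=A
step 5 (putdown(A)): towers=[A; C; D/B; E] holding=-
step 6 (pickup(C)): towers=[A; D/B; E] holding=C
step 7 (stack(D, E)) [no-op]: towers=[A; D/B; E] holding=C

towers=[A; D/B; E] holding=C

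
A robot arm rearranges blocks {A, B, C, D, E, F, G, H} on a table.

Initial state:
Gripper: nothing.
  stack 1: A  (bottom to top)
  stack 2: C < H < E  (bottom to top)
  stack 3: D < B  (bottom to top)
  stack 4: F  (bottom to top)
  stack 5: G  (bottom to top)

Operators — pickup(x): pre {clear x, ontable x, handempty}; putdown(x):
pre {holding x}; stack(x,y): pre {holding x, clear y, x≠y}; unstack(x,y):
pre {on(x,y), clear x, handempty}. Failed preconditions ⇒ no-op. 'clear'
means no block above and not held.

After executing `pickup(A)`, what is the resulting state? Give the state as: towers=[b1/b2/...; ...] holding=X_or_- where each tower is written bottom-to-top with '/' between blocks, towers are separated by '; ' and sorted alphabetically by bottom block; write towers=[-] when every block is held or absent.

towers=[C/H/E; D/B; F; G] holding=A

before: towers=[A; C/H/E; D/B; F; G] holding=-
pre[pickup(A)]: clear(A) ✓, ontable(A) ✓, handempty ✓
all met → apply pickup(A)
after:  towers=[C/H/E; D/B; F; G] holding=A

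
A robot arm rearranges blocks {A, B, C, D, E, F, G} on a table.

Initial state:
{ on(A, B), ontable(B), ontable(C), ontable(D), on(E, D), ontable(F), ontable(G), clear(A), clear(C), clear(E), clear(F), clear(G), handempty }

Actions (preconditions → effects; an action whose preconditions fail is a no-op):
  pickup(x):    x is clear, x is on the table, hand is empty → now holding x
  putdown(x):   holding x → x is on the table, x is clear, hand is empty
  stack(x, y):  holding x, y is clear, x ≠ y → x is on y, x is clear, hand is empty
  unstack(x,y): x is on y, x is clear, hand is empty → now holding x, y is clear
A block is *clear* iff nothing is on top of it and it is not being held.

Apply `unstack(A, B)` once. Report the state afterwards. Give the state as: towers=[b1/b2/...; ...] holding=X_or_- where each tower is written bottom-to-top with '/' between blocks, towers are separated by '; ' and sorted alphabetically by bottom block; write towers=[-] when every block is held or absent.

towers=[B; C; D/E; F; G] holding=A

before: towers=[B/A; C; D/E; F; G] holding=-
pre[unstack(A, B)]: on(A,B) yes, clear(A) yes, handempty yes
all met → apply unstack(A, B)
after:  towers=[B; C; D/E; F; G] holding=A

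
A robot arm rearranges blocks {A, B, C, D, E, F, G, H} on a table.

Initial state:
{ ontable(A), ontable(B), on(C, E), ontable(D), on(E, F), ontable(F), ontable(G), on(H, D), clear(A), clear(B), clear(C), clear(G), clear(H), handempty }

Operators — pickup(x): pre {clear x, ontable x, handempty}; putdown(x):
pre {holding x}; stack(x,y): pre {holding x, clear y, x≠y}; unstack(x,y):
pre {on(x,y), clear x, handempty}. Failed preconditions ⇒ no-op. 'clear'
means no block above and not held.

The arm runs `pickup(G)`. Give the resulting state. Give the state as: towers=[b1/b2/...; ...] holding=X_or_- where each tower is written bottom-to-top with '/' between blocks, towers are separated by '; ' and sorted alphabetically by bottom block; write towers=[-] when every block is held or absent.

before: towers=[A; B; D/H; F/E/C; G] holding=-
pre[pickup(G)]: clear(G) ok, ontable(G) ok, handempty ok
all met → apply pickup(G)
after:  towers=[A; B; D/H; F/E/C] holding=G

towers=[A; B; D/H; F/E/C] holding=G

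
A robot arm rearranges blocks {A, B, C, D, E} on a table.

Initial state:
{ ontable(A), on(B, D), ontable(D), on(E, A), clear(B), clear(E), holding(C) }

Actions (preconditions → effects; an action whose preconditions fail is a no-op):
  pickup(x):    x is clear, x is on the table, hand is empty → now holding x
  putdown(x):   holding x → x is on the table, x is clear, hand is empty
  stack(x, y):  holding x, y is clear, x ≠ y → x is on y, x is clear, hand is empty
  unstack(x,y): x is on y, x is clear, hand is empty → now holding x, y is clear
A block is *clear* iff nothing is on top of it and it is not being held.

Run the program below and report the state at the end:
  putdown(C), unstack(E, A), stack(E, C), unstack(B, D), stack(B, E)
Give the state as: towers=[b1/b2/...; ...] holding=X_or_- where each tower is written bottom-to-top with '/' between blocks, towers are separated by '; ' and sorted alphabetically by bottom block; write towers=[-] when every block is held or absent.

towers=[A; C/E/B; D] holding=-

step 1 (putdown(C)): towers=[A/E; C; D/B] holding=-
step 2 (unstack(E, A)): towers=[A; C; D/B] holding=E
step 3 (stack(E, C)): towers=[A; C/E; D/B] holding=-
step 4 (unstack(B, D)): towers=[A; C/E; D] holding=B
step 5 (stack(B, E)): towers=[A; C/E/B; D] holding=-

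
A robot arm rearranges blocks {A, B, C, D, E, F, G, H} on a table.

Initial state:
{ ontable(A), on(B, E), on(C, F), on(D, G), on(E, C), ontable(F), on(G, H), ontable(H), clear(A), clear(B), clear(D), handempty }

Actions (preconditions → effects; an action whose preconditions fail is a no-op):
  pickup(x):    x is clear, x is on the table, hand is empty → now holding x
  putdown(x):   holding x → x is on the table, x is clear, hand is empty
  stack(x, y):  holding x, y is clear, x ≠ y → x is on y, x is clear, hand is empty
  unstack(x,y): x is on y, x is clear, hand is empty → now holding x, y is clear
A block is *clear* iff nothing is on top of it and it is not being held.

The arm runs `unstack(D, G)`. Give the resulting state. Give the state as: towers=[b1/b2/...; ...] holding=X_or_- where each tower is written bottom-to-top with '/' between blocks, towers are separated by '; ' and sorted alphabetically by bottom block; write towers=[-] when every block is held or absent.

before: towers=[A; F/C/E/B; H/G/D] holding=-
pre[unstack(D, G)]: on(D,G) ✓, clear(D) ✓, handempty ✓
all met → apply unstack(D, G)
after:  towers=[A; F/C/E/B; H/G] holding=D

towers=[A; F/C/E/B; H/G] holding=D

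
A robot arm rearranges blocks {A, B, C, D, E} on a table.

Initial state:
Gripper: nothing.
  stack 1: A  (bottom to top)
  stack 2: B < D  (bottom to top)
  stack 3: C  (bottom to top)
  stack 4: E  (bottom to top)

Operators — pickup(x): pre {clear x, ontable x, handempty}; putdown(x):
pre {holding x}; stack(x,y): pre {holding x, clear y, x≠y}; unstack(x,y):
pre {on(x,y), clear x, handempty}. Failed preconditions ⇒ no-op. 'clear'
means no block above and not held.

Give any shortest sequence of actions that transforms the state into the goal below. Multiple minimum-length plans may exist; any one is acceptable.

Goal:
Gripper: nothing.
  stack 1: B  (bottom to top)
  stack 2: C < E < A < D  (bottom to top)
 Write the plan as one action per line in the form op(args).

pickup(E)
stack(E, C)
pickup(A)
stack(A, E)
unstack(D, B)
stack(D, A)

step 1 (pickup(E)): towers=[A; B/D; C] holding=E
step 2 (stack(E, C)): towers=[A; B/D; C/E] holding=-
step 3 (pickup(A)): towers=[B/D; C/E] holding=A
step 4 (stack(A, E)): towers=[B/D; C/E/A] holding=-
step 5 (unstack(D, B)): towers=[B; C/E/A] holding=D
step 6 (stack(D, A)): towers=[B; C/E/A/D] holding=-
goal check: towers=[B; C/E/A/D] holding=- — reached (length 6, optimal by BFS)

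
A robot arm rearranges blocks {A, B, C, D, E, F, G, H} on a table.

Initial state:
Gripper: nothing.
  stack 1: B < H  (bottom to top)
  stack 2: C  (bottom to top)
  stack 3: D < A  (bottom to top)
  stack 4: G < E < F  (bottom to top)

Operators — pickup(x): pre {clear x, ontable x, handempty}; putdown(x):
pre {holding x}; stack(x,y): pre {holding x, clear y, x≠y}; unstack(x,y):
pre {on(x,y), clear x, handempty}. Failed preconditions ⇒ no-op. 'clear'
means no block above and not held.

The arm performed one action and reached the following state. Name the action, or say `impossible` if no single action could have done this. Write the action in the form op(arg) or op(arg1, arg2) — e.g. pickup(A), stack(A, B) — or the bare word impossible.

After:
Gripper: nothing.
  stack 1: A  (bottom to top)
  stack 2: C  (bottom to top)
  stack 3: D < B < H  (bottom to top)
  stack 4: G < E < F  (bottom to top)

impossible

target: towers=[A; C; D/B/H; G/E/F] holding=-
     unstack(A, D) → towers=[B/H; C; D; G/E/F] holding=A
     unstack(H, B) → towers=[B; C; D/A; G/E/F] holding=H
     unstack(F, E) → towers=[B/H; C; D/A; G/E] holding=F
         pickup(C) → towers=[B/H; D/A; G/E/F] holding=C
none of the 4 applicable actions match → impossible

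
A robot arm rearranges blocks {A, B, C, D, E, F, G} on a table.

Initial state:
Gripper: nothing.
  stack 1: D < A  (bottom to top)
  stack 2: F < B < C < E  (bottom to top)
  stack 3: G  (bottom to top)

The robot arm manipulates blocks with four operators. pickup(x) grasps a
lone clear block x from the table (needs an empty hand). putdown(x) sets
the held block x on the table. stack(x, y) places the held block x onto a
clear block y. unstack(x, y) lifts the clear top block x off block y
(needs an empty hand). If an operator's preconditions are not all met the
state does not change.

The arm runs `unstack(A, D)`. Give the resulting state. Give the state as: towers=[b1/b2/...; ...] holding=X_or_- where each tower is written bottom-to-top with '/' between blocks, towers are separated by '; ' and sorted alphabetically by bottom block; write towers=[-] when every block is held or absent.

before: towers=[D/A; F/B/C/E; G] holding=-
pre[unstack(A, D)]: on(A,D) yes, clear(A) yes, handempty yes
all met → apply unstack(A, D)
after:  towers=[D; F/B/C/E; G] holding=A

towers=[D; F/B/C/E; G] holding=A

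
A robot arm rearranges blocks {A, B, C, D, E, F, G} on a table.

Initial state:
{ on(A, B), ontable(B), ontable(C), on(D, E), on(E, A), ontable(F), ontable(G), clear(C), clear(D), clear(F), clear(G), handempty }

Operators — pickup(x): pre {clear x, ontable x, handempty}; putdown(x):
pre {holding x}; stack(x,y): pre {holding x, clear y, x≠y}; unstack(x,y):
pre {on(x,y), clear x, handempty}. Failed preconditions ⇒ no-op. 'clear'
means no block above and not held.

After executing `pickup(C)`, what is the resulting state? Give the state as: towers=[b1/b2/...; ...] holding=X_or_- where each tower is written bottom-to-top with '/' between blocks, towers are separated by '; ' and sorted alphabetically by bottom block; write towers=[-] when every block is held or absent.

before: towers=[B/A/E/D; C; F; G] holding=-
pre[pickup(C)]: clear(C) ok, ontable(C) ok, handempty ok
all met → apply pickup(C)
after:  towers=[B/A/E/D; F; G] holding=C

towers=[B/A/E/D; F; G] holding=C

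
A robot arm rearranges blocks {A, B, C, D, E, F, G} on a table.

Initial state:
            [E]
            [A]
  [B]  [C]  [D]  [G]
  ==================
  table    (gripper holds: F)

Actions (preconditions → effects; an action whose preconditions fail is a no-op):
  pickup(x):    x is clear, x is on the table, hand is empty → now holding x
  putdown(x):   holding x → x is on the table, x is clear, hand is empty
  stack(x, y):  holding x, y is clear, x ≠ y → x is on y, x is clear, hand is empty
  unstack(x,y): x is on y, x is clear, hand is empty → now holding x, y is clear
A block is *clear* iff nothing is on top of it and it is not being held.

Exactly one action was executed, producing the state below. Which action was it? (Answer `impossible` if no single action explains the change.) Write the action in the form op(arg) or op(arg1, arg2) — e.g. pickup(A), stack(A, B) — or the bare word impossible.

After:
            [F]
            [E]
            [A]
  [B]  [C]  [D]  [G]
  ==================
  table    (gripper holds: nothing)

stack(F, E)

target: towers=[B; C; D/A/E/F; G] holding=-
        putdown(F) → towers=[B; C; D/A/E; F; G] holding=-
       stack(F, B) → towers=[B/F; C; D/A/E; G] holding=-
       stack(F, G) → towers=[B; C; D/A/E; G/F] holding=-
       stack(F, E) → towers=[B; C; D/A/E/F; G] holding=-  ← match
       stack(F, C) → towers=[B; C/F; D/A/E; G] holding=-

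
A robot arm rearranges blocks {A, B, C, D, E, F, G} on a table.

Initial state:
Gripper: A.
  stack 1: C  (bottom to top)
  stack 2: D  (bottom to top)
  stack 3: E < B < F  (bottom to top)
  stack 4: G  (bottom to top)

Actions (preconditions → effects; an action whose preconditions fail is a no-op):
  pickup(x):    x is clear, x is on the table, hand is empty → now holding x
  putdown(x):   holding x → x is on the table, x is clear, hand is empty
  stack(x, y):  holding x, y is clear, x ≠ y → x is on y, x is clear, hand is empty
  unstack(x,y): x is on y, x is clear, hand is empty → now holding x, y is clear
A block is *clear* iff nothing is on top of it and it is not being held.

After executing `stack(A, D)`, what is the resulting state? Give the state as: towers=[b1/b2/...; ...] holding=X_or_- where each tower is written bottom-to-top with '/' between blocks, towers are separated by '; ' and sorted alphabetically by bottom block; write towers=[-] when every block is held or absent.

before: towers=[C; D; E/B/F; G] holding=A
pre[stack(A, D)]: holding(A) yes, clear(D) yes, A≠D yes
all met → apply stack(A, D)
after:  towers=[C; D/A; E/B/F; G] holding=-

towers=[C; D/A; E/B/F; G] holding=-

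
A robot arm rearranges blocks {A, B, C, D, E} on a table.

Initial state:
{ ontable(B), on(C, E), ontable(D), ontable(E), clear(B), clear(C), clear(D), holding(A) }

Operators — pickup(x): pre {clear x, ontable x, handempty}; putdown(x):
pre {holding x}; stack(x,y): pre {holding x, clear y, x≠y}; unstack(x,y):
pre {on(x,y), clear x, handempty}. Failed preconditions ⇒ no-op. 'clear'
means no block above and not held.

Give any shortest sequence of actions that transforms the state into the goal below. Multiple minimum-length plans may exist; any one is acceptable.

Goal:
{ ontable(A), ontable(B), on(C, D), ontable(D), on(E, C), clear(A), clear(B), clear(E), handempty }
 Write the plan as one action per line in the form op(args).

step 1 (putdown(A)): towers=[A; B; D; E/C] holding=-
step 2 (unstack(C, E)): towers=[A; B; D; E] holding=C
step 3 (stack(C, D)): towers=[A; B; D/C; E] holding=-
step 4 (pickup(E)): towers=[A; B; D/C] holding=E
step 5 (stack(E, C)): towers=[A; B; D/C/E] holding=-
goal check: towers=[A; B; D/C/E] holding=- — reached (length 5, optimal by BFS)

putdown(A)
unstack(C, E)
stack(C, D)
pickup(E)
stack(E, C)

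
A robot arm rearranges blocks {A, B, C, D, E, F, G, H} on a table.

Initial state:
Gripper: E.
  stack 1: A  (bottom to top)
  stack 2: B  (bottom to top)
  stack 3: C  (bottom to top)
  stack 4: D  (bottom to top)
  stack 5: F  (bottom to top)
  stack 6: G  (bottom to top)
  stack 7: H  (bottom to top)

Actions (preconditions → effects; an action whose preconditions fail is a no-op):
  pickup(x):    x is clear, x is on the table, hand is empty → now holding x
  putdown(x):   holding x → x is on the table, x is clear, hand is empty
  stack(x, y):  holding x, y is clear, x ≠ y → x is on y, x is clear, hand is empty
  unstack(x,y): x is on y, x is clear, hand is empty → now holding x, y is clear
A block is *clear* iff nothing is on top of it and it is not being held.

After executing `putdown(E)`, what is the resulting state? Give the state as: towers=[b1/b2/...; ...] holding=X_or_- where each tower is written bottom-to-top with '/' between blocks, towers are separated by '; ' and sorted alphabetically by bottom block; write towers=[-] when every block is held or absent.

towers=[A; B; C; D; E; F; G; H] holding=-

before: towers=[A; B; C; D; F; G; H] holding=E
pre[putdown(E)]: holding(E) ✓
all met → apply putdown(E)
after:  towers=[A; B; C; D; E; F; G; H] holding=-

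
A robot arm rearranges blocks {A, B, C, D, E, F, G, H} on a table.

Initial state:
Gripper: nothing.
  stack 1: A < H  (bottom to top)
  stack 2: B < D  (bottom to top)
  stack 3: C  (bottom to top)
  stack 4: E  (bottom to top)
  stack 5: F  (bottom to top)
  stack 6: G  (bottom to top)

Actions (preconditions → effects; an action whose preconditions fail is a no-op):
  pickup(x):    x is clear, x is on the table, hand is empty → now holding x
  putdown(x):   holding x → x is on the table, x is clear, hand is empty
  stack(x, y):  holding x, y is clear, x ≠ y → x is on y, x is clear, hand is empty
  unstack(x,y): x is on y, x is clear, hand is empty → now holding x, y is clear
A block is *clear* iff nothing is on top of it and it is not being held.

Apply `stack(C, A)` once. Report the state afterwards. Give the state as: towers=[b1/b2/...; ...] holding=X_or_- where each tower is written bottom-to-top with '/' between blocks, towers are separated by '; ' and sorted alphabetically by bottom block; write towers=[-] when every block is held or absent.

towers=[A/H; B/D; C; E; F; G] holding=-

before: towers=[A/H; B/D; C; E; F; G] holding=-
pre[stack(C, A)]: holding(C) no, clear(A) no, C≠A yes
holding(C), clear(A) unmet → stack(C, A) is a no-op
after:  towers=[A/H; B/D; C; E; F; G] holding=-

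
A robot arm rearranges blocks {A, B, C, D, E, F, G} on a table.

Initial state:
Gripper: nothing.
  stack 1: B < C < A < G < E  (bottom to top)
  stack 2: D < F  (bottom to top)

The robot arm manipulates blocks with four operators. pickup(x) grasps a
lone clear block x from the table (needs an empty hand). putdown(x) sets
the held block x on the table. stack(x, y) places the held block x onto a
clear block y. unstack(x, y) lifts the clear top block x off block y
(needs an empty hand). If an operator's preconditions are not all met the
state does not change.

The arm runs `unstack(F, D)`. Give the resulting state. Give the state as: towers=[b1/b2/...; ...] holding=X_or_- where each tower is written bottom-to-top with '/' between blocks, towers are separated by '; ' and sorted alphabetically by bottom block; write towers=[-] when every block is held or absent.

towers=[B/C/A/G/E; D] holding=F

before: towers=[B/C/A/G/E; D/F] holding=-
pre[unstack(F, D)]: on(F,D) yes, clear(F) yes, handempty yes
all met → apply unstack(F, D)
after:  towers=[B/C/A/G/E; D] holding=F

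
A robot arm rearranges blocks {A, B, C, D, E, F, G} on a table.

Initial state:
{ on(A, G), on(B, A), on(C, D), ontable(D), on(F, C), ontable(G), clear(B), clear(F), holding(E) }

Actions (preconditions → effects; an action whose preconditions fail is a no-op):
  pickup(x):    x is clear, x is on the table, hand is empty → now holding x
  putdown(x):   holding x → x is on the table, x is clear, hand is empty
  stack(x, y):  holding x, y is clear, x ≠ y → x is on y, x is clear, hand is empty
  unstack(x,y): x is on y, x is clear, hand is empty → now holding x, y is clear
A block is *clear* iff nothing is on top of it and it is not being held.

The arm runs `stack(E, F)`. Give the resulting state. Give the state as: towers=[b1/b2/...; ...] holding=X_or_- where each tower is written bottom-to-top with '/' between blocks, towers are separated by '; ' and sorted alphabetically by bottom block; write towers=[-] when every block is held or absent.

towers=[D/C/F/E; G/A/B] holding=-

before: towers=[D/C/F; G/A/B] holding=E
pre[stack(E, F)]: holding(E) ok, clear(F) ok, E≠F ok
all met → apply stack(E, F)
after:  towers=[D/C/F/E; G/A/B] holding=-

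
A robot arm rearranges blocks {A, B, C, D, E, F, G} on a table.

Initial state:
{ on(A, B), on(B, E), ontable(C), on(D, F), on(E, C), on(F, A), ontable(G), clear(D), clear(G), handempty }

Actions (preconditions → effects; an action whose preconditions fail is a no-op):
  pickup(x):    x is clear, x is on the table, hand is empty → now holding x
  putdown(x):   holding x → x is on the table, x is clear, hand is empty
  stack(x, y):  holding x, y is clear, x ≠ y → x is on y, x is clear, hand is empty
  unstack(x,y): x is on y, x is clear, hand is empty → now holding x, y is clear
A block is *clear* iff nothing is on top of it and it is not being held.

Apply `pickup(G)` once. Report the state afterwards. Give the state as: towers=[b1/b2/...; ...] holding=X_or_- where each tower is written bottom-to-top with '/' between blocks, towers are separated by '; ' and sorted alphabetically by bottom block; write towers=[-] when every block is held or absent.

towers=[C/E/B/A/F/D] holding=G

before: towers=[C/E/B/A/F/D; G] holding=-
pre[pickup(G)]: clear(G) ✓, ontable(G) ✓, handempty ✓
all met → apply pickup(G)
after:  towers=[C/E/B/A/F/D] holding=G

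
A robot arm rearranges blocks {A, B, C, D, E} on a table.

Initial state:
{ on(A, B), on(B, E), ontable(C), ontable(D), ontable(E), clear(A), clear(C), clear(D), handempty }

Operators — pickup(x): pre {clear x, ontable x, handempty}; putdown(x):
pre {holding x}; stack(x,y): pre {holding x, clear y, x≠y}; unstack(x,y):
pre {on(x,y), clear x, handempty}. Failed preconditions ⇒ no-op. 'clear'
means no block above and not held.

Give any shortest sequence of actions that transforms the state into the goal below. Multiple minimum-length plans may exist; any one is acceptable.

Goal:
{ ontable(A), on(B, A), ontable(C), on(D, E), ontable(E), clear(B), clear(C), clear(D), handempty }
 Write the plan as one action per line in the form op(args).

unstack(A, B)
putdown(A)
unstack(B, E)
stack(B, A)
pickup(D)
stack(D, E)

step 1 (unstack(A, B)): towers=[C; D; E/B] holding=A
step 2 (putdown(A)): towers=[A; C; D; E/B] holding=-
step 3 (unstack(B, E)): towers=[A; C; D; E] holding=B
step 4 (stack(B, A)): towers=[A/B; C; D; E] holding=-
step 5 (pickup(D)): towers=[A/B; C; E] holding=D
step 6 (stack(D, E)): towers=[A/B; C; E/D] holding=-
goal check: towers=[A/B; C; E/D] holding=- — reached (length 6, optimal by BFS)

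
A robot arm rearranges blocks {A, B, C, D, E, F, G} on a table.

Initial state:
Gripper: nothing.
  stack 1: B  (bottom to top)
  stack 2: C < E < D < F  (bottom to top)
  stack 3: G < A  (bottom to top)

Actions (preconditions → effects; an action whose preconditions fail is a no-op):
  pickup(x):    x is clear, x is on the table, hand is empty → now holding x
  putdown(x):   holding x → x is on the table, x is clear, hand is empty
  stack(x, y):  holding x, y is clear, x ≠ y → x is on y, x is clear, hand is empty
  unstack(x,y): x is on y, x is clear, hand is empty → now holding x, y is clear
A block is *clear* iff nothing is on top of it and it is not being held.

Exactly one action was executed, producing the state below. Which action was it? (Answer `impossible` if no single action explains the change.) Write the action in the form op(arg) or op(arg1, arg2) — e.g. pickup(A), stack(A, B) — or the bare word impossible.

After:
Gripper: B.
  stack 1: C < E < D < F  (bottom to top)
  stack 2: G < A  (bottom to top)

pickup(B)

target: towers=[C/E/D/F; G/A] holding=B
         pickup(B) → towers=[C/E/D/F; G/A] holding=B  ← match
     unstack(F, D) → towers=[B; C/E/D; G/A] holding=F
     unstack(A, G) → towers=[B; C/E/D/F; G] holding=A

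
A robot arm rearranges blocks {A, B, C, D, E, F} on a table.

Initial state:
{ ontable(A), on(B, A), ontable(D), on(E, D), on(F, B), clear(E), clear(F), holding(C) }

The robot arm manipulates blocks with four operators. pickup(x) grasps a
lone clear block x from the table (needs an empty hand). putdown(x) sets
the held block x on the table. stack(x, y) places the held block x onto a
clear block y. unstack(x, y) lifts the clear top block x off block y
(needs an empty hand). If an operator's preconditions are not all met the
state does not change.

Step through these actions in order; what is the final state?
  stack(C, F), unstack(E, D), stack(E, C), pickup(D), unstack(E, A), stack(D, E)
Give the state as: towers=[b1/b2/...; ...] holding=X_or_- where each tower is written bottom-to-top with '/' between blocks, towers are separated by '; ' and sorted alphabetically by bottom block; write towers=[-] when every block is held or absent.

towers=[A/B/F/C/E/D] holding=-

step 1 (stack(C, F)): towers=[A/B/F/C; D/E] holding=-
step 2 (unstack(E, D)): towers=[A/B/F/C; D] holding=E
step 3 (stack(E, C)): towers=[A/B/F/C/E; D] holding=-
step 4 (pickup(D)): towers=[A/B/F/C/E] holding=D
step 5 (unstack(E, A)) [no-op]: towers=[A/B/F/C/E] holding=D
step 6 (stack(D, E)): towers=[A/B/F/C/E/D] holding=-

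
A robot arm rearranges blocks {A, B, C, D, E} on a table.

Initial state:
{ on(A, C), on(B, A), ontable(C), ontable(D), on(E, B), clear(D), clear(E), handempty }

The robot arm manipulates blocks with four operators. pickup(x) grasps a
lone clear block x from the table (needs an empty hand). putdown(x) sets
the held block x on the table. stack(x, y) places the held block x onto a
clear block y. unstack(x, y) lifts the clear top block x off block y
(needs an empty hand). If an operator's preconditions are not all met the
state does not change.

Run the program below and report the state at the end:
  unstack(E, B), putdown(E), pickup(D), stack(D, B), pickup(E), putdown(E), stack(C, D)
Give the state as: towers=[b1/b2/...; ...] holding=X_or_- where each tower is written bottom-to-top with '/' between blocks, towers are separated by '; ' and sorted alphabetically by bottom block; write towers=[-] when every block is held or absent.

step 1 (unstack(E, B)): towers=[C/A/B; D] holding=E
step 2 (putdown(E)): towers=[C/A/B; D; E] holding=-
step 3 (pickup(D)): towers=[C/A/B; E] holding=D
step 4 (stack(D, B)): towers=[C/A/B/D; E] holding=-
step 5 (pickup(E)): towers=[C/A/B/D] holding=E
step 6 (putdown(E)): towers=[C/A/B/D; E] holding=-
step 7 (stack(C, D)) [no-op]: towers=[C/A/B/D; E] holding=-

towers=[C/A/B/D; E] holding=-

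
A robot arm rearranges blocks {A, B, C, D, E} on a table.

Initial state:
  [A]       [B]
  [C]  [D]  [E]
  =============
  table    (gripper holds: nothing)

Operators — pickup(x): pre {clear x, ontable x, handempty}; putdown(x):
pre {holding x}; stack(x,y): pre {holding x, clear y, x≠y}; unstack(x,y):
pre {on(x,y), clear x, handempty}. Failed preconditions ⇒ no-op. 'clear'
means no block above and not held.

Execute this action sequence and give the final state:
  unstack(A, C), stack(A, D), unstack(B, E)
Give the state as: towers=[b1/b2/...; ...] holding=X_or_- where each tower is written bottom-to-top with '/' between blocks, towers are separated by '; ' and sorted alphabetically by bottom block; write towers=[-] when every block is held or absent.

towers=[C; D/A; E] holding=B

step 1 (unstack(A, C)): towers=[C; D; E/B] holding=A
step 2 (stack(A, D)): towers=[C; D/A; E/B] holding=-
step 3 (unstack(B, E)): towers=[C; D/A; E] holding=B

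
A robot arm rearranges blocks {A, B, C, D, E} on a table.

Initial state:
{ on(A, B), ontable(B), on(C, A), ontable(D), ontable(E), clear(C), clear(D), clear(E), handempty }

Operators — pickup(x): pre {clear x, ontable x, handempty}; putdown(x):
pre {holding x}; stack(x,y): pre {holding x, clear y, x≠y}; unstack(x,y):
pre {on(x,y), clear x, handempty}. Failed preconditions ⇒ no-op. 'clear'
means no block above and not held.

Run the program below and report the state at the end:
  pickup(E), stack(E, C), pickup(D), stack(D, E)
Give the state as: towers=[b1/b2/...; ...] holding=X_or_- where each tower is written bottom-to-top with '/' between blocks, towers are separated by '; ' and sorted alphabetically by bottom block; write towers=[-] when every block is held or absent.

step 1 (pickup(E)): towers=[B/A/C; D] holding=E
step 2 (stack(E, C)): towers=[B/A/C/E; D] holding=-
step 3 (pickup(D)): towers=[B/A/C/E] holding=D
step 4 (stack(D, E)): towers=[B/A/C/E/D] holding=-

towers=[B/A/C/E/D] holding=-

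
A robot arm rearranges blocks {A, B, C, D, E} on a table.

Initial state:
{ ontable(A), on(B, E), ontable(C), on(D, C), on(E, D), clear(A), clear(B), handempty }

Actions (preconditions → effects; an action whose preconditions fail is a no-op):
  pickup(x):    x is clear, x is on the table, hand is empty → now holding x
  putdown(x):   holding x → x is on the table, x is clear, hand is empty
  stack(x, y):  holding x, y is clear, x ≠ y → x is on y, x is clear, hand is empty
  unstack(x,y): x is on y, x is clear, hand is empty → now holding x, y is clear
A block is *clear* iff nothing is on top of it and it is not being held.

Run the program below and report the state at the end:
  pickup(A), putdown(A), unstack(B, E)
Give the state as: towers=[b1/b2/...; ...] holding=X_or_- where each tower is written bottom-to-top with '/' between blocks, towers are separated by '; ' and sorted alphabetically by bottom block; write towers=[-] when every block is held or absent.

towers=[A; C/D/E] holding=B

step 1 (pickup(A)): towers=[C/D/E/B] holding=A
step 2 (putdown(A)): towers=[A; C/D/E/B] holding=-
step 3 (unstack(B, E)): towers=[A; C/D/E] holding=B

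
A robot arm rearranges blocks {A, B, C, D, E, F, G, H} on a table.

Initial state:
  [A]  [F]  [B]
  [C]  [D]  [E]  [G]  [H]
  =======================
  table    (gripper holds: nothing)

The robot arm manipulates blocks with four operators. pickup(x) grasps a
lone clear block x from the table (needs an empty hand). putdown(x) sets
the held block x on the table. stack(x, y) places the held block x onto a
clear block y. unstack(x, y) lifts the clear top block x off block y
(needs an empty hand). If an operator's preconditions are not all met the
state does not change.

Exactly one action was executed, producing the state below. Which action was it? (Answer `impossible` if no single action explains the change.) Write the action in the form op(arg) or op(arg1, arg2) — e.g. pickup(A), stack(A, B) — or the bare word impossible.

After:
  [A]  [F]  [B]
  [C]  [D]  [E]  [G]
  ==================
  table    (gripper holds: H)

pickup(H)

target: towers=[C/A; D/F; E/B; G] holding=H
         pickup(G) → towers=[C/A; D/F; E/B; H] holding=G
     unstack(A, C) → towers=[C; D/F; E/B; G; H] holding=A
         pickup(H) → towers=[C/A; D/F; E/B; G] holding=H  ← match
     unstack(B, E) → towers=[C/A; D/F; E; G; H] holding=B
     unstack(F, D) → towers=[C/A; D; E/B; G; H] holding=F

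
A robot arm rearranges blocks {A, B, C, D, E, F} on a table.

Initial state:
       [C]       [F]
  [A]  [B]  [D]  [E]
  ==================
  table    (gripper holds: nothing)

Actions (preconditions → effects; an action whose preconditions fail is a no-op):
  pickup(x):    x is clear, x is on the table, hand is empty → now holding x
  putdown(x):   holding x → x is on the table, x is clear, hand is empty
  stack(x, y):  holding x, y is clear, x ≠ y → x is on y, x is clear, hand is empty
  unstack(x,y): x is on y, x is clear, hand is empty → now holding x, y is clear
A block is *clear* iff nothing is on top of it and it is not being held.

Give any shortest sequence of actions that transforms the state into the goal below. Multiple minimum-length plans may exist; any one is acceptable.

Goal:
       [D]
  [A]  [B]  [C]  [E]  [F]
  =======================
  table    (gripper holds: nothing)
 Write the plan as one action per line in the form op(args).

unstack(F, E)
putdown(F)
unstack(C, B)
putdown(C)
pickup(D)
stack(D, B)

step 1 (unstack(F, E)): towers=[A; B/C; D; E] holding=F
step 2 (putdown(F)): towers=[A; B/C; D; E; F] holding=-
step 3 (unstack(C, B)): towers=[A; B; D; E; F] holding=C
step 4 (putdown(C)): towers=[A; B; C; D; E; F] holding=-
step 5 (pickup(D)): towers=[A; B; C; E; F] holding=D
step 6 (stack(D, B)): towers=[A; B/D; C; E; F] holding=-
goal check: towers=[A; B/D; C; E; F] holding=- — reached (length 6, optimal by BFS)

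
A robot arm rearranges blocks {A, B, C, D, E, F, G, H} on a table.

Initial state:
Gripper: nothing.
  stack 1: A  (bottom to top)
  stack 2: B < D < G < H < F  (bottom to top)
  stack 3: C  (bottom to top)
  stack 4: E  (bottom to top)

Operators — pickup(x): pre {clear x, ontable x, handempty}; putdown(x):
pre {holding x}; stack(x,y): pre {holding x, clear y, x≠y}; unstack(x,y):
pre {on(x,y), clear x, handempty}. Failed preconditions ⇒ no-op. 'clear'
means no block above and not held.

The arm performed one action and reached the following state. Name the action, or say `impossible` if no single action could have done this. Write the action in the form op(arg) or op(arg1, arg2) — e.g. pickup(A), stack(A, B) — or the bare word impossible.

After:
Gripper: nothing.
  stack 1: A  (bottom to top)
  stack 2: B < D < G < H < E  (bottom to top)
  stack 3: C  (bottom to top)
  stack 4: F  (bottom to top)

target: towers=[A; B/D/G/H/E; C; F] holding=-
         pickup(A) → towers=[B/D/G/H/F; C; E] holding=A
         pickup(E) → towers=[A; B/D/G/H/F; C] holding=E
     unstack(F, H) → towers=[A; B/D/G/H; C; E] holding=F
         pickup(C) → towers=[A; B/D/G/H/F; E] holding=C
none of the 4 applicable actions match → impossible

impossible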